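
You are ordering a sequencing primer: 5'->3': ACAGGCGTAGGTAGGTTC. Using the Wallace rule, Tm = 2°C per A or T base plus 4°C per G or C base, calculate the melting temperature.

56°C

Base counts: A=4, G=7, C=3, T=4
So N_AT = 8 and N_GC = 10.
Tm = 2(8) + 4(10) = 16 + 40 = 56°C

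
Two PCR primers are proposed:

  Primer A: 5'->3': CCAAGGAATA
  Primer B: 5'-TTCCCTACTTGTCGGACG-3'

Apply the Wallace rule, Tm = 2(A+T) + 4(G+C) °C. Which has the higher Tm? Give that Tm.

Primer A: A+T=6, G+C=4 → Tm = 2(6)+4(4) = 28°C
Primer B: A+T=8, G+C=10 → Tm = 2(8)+4(10) = 56°C
28°C vs 56°C → primer B is higher.

Primer B, 56°C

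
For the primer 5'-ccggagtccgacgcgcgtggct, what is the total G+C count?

Counting bases: G=9, C=8, A=2, T=3
Total G or C: 9 + 8 = 17

17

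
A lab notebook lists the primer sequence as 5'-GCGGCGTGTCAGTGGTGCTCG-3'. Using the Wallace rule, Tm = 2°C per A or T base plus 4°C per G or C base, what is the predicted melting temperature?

Counting bases: A=1, T=5, C=5, G=10
AT pairs contribute 6, GC pairs contribute 15.
Tm = 2×6 + 4×15 = 72°C

72°C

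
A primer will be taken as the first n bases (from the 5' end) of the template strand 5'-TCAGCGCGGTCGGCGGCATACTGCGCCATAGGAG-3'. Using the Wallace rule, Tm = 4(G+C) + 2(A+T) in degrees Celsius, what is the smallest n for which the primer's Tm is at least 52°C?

n = 15

First 14 bases: TCAGCGCGGTCGGC → Tm = 50°C (< 52°C)
First 15 bases: TCAGCGCGGTCGGCG → Tm = 54°C (≥ 52°C)
Each additional base adds 2°C (A/T) or 4°C (G/C), so Tm is non-decreasing in n; n = 15 is the first length to reach 52°C.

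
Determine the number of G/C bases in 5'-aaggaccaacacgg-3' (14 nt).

Base counts: C=4, A=6, T=0, G=4
Total G or C: 4 + 4 = 8

8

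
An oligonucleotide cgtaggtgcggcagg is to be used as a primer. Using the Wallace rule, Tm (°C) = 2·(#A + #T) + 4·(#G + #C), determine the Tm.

52°C

C=3, T=2, G=8, A=2
A+T = 4, G+C = 11
Tm = 2(4) + 4(11) = 8 + 44 = 52°C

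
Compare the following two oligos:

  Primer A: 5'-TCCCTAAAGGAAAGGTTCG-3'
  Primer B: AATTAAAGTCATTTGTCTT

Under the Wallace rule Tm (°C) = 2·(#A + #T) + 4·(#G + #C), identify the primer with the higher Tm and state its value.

Primer A, 56°C

Primer A: A+T=10, G+C=9 → Tm = 2(10)+4(9) = 56°C
Primer B: A+T=15, G+C=4 → Tm = 2(15)+4(4) = 46°C
56°C vs 46°C → primer A is higher.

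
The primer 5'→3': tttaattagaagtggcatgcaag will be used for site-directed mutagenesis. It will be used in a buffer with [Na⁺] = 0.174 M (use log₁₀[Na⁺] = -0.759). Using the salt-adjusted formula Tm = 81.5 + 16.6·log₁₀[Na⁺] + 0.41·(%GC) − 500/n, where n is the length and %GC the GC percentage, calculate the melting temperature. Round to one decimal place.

61.4°C

Length n = 23. G=6, A=8, C=2, T=7
G+C = 8, so %GC = 8/23 × 100 = 34.783%
Salt term: 16.6 × (-0.759) = -12.599
GC term: 0.41 × 34.783 = 14.261; length term: −500/23 = −21.739
Tm = 81.5 + (-12.599) + 14.261 − 21.739 = 61.423 → 61.4°C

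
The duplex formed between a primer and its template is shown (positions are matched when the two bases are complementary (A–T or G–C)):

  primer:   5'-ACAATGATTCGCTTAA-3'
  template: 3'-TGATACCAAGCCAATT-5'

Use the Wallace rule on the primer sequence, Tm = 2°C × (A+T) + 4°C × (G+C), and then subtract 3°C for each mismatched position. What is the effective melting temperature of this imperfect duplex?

33°C

Primer base counts: A=6, T=5, G=2, C=3 → A+T=11, G+C=5
Perfect-match Tm = 2(11) + 4(5) = 22 + 20 = 42°C
Mismatches (positions where the bases are not complementary): 3 (at positions 3, 7, 12)
Effective Tm = 42 − 3×3 = 42 − 9 = 33°C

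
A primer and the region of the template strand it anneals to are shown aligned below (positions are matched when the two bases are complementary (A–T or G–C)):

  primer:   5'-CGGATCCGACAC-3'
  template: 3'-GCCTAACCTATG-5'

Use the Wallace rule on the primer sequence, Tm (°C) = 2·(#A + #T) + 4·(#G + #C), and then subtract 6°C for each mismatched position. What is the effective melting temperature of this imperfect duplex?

Primer base counts: A=3, T=1, G=3, C=5 → A+T=4, G+C=8
Perfect-match Tm = 2(4) + 4(8) = 8 + 32 = 40°C
Mismatches (positions where the bases are not complementary): 3 (at positions 6, 7, 10)
Effective Tm = 40 − 3×6 = 40 − 18 = 22°C

22°C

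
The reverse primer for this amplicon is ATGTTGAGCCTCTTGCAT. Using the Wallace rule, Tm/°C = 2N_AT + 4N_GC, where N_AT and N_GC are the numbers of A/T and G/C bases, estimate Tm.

Base counts: T=7, C=4, G=4, A=3
AT pairs contribute 10, GC pairs contribute 8.
Tm = 2×10 + 4×8 = 52°C

52°C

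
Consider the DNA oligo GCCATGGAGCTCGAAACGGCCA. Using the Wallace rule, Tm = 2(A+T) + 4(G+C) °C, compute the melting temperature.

Counting bases: G=7, C=7, A=6, T=2
AT pairs contribute 8, GC pairs contribute 14.
Tm = 2(8) + 4(14) = 16 + 56 = 72°C

72°C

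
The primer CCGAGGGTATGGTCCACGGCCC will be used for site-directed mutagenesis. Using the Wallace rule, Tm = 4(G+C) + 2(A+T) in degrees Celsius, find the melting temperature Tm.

76°C

C=8, T=3, A=3, G=8
A+T = 6, G+C = 16
Tm = 2×6 + 4×16 = 76°C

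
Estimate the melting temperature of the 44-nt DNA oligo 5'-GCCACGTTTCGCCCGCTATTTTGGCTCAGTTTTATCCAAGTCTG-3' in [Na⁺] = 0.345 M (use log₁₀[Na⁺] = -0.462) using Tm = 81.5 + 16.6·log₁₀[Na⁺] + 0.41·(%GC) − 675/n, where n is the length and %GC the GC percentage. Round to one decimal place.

79.0°C

Length n = 44. Counting bases: A=6, C=13, G=9, T=16
G+C = 22, so %GC = 22/44 × 100 = 50%
Salt term: 16.6 × (-0.462) = -7.669
GC term: 0.41 × 50 = 20.5; length term: −675/44 = −15.341
Tm = 81.5 + (-7.669) + 20.5 − 15.341 = 78.99 → 79.0°C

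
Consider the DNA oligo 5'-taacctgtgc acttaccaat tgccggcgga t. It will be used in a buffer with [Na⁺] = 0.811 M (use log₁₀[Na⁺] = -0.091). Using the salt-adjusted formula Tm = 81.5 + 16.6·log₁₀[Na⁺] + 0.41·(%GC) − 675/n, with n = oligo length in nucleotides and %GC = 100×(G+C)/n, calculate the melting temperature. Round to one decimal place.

Length n = 31. Scanning the sequence gives C=9, A=7, T=8, G=7.
G+C = 16, so %GC = 16/31 × 100 = 51.613%
Salt term: 16.6 × (-0.091) = -1.511
GC term: 0.41 × 51.613 = 21.161; length term: −675/31 = −21.774
Tm = 81.5 + (-1.511) + 21.161 − 21.774 = 79.376 → 79.4°C

79.4°C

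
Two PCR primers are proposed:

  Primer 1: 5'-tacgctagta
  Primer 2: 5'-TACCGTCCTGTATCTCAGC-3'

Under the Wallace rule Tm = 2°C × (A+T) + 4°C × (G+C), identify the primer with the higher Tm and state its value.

Primer 2, 58°C

Primer 1: A+T=6, G+C=4 → Tm = 2(6)+4(4) = 28°C
Primer 2: A+T=9, G+C=10 → Tm = 2(9)+4(10) = 58°C
28°C vs 58°C → primer 2 is higher.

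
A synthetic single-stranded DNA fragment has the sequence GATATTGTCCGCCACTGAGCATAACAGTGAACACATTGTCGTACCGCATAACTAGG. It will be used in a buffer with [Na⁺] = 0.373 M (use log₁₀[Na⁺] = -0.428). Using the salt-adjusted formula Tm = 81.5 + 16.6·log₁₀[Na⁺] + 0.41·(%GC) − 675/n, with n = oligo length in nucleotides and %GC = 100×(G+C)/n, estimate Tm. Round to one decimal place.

Length n = 56. C=14, A=17, G=12, T=13
G+C = 26, so %GC = 26/56 × 100 = 46.429%
Salt term: 16.6 × (-0.428) = -7.105
GC term: 0.41 × 46.429 = 19.036; length term: −675/56 = −12.054
Tm = 81.5 + (-7.105) + 19.036 − 12.054 = 81.377 → 81.4°C

81.4°C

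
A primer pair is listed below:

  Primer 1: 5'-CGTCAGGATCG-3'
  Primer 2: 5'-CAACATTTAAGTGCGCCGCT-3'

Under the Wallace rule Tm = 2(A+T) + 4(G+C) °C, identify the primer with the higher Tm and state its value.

Primer 2, 60°C

Primer 1: A+T=4, G+C=7 → Tm = 2(4)+4(7) = 36°C
Primer 2: A+T=10, G+C=10 → Tm = 2(10)+4(10) = 60°C
36°C vs 60°C → primer 2 is higher.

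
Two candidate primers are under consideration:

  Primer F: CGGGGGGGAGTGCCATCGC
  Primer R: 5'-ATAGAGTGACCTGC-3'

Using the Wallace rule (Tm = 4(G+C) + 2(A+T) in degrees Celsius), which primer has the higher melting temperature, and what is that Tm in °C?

Primer F: A+T=4, G+C=15 → Tm = 2(4)+4(15) = 68°C
Primer R: A+T=7, G+C=7 → Tm = 2(7)+4(7) = 42°C
68°C vs 42°C → primer F is higher.

Primer F, 68°C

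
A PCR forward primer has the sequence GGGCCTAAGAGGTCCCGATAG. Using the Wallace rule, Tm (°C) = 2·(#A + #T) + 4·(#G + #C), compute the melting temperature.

68°C

Counting bases: T=3, G=8, A=5, C=5
So N_AT = 8 and N_GC = 13.
Tm = 4·13 + 2·8 = 52 + 16 = 68°C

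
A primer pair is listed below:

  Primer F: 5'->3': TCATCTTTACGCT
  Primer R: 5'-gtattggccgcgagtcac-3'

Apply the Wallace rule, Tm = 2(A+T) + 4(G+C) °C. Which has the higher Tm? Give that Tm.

Primer R, 58°C

Primer F: A+T=8, G+C=5 → Tm = 2(8)+4(5) = 36°C
Primer R: A+T=7, G+C=11 → Tm = 2(7)+4(11) = 58°C
36°C vs 58°C → primer R is higher.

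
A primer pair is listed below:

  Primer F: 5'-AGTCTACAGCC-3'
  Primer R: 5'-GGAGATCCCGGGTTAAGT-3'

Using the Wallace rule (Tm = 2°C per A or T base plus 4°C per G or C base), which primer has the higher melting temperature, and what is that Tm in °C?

Primer R, 56°C

Primer F: A+T=5, G+C=6 → Tm = 2(5)+4(6) = 34°C
Primer R: A+T=8, G+C=10 → Tm = 2(8)+4(10) = 56°C
34°C vs 56°C → primer R is higher.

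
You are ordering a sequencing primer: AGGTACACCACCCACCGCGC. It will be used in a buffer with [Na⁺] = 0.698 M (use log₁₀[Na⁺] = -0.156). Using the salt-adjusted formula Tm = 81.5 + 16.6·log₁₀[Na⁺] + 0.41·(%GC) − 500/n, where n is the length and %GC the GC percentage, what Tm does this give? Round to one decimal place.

Length n = 20. Counting bases: T=1, A=5, G=4, C=10
G+C = 14, so %GC = 14/20 × 100 = 70%
Salt term: 16.6 × (-0.156) = -2.59
GC term: 0.41 × 70 = 28.7; length term: −500/20 = −25
Tm = 81.5 + (-2.59) + 28.7 − 25 = 82.61 → 82.6°C

82.6°C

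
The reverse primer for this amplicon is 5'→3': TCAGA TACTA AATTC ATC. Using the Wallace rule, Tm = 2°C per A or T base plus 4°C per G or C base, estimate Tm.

46°C

Scanning the sequence gives T=6, G=1, C=4, A=7.
A+T = 13, G+C = 5
Tm = 2×13 + 4×5 = 46°C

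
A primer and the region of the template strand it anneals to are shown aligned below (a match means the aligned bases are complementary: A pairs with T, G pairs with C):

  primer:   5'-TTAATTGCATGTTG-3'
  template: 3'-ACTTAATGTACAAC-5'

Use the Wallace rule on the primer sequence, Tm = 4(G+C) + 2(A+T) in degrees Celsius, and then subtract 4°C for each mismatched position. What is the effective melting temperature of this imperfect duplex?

Primer base counts: A=3, T=7, G=3, C=1 → A+T=10, G+C=4
Perfect-match Tm = 2(10) + 4(4) = 20 + 16 = 36°C
Mismatches (positions where the bases are not complementary): 2 (at positions 2, 7)
Effective Tm = 36 − 2×4 = 36 − 8 = 28°C

28°C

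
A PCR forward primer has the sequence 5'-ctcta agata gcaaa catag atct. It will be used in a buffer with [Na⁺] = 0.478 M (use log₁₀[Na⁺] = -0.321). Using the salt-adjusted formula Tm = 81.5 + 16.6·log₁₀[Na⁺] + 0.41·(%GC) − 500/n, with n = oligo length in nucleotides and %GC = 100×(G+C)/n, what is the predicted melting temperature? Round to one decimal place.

Length n = 24. Scanning the sequence gives G=3, A=10, T=6, C=5.
G+C = 8, so %GC = 8/24 × 100 = 33.333%
Salt term: 16.6 × (-0.321) = -5.329
GC term: 0.41 × 33.333 = 13.667; length term: −500/24 = −20.833
Tm = 81.5 + (-5.329) + 13.667 − 20.833 = 69.005 → 69.0°C

69.0°C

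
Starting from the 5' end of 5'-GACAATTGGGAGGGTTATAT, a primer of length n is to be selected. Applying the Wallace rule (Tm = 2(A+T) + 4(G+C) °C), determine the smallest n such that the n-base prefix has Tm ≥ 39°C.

n = 13

First 12 bases: GACAATTGGGAG → Tm = 36°C (< 39°C)
First 13 bases: GACAATTGGGAGG → Tm = 40°C (≥ 39°C)
Since every base adds ≥2°C, Tm only increases with n, so the threshold is first crossed at n = 13.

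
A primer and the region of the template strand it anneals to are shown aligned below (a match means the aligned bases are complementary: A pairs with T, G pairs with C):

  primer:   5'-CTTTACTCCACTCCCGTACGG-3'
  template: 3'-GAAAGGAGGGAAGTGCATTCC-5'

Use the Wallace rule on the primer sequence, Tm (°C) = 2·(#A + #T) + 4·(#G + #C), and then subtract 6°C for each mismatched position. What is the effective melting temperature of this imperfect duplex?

Primer base counts: A=3, T=6, G=3, C=9 → A+T=9, G+C=12
Perfect-match Tm = 2(9) + 4(12) = 18 + 48 = 66°C
Mismatches (positions where the bases are not complementary): 5 (at positions 5, 10, 11, 14, 19)
Effective Tm = 66 − 5×6 = 66 − 30 = 36°C

36°C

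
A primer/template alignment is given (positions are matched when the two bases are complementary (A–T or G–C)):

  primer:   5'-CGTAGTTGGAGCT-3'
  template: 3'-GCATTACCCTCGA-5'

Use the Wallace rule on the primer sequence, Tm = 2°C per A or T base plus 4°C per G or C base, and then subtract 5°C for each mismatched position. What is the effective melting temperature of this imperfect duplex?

30°C

Primer base counts: A=2, T=4, G=5, C=2 → A+T=6, G+C=7
Perfect-match Tm = 2(6) + 4(7) = 12 + 28 = 40°C
Mismatches (positions where the bases are not complementary): 2 (at positions 5, 7)
Effective Tm = 40 − 2×5 = 40 − 10 = 30°C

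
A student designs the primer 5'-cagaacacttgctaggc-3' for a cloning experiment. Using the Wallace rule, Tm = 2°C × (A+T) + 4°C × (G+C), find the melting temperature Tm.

52°C

Base counts: A=5, C=5, G=4, T=3
AT pairs contribute 8, GC pairs contribute 9.
Tm = 2×8 + 4×9 = 52°C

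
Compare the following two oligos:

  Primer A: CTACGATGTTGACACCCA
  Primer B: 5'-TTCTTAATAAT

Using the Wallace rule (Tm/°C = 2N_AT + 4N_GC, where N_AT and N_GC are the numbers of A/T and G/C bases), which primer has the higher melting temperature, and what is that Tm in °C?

Primer A, 54°C

Primer A: A+T=9, G+C=9 → Tm = 2(9)+4(9) = 54°C
Primer B: A+T=10, G+C=1 → Tm = 2(10)+4(1) = 24°C
54°C vs 24°C → primer A is higher.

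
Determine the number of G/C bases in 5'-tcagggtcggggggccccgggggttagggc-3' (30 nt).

24

Scanning the sequence gives C=7, T=4, G=17, A=2.
G+C = 17 + 7 = 24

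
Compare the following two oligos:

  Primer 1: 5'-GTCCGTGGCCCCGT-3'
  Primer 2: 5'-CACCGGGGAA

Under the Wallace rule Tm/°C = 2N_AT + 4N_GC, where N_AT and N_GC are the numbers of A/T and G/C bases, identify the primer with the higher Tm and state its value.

Primer 1, 50°C

Primer 1: A+T=3, G+C=11 → Tm = 2(3)+4(11) = 50°C
Primer 2: A+T=3, G+C=7 → Tm = 2(3)+4(7) = 34°C
50°C vs 34°C → primer 1 is higher.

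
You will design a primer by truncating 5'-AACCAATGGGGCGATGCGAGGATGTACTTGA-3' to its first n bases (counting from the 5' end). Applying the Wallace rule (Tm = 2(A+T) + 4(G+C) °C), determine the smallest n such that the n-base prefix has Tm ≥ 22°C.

First 7 bases: AACCAAT → Tm = 18°C (< 22°C)
First 8 bases: AACCAATG → Tm = 22°C (≥ 22°C)
Each additional base adds 2°C (A/T) or 4°C (G/C), so Tm is non-decreasing in n; n = 8 is the first length to reach 22°C.

n = 8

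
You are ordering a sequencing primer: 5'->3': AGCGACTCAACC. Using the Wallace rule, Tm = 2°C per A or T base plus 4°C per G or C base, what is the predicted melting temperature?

Counting bases: T=1, G=2, C=5, A=4
AT pairs contribute 5, GC pairs contribute 7.
Tm = 2(5) + 4(7) = 10 + 28 = 38°C

38°C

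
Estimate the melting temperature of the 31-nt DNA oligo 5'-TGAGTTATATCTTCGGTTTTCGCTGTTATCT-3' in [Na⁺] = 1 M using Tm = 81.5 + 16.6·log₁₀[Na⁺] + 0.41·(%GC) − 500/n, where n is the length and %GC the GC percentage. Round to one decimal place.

79.9°C

Length n = 31. Scanning the sequence gives C=5, T=16, A=4, G=6.
G+C = 11, so %GC = 11/31 × 100 = 35.484%
Salt term: 16.6 × (0) = 0
GC term: 0.41 × 35.484 = 14.548; length term: −500/31 = −16.129
Tm = 81.5 + (0) + 14.548 − 16.129 = 79.919 → 79.9°C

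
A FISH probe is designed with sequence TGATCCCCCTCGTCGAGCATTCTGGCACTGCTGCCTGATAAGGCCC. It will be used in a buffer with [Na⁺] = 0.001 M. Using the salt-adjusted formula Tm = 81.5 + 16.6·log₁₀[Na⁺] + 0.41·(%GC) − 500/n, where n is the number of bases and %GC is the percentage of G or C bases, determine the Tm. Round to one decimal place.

Length n = 46. Base counts: C=17, G=11, A=7, T=11
G+C = 28, so %GC = 28/46 × 100 = 60.87%
Salt term: 16.6 × (-3) = -49.8
GC term: 0.41 × 60.87 = 24.957; length term: −500/46 = −10.87
Tm = 81.5 + (-49.8) + 24.957 − 10.87 = 45.787 → 45.8°C

45.8°C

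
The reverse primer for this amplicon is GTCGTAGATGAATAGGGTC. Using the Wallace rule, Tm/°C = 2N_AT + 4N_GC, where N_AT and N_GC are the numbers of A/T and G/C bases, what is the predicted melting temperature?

56°C

G=7, T=5, A=5, C=2
So N_AT = 10 and N_GC = 9.
Tm = 2×10 + 4×9 = 56°C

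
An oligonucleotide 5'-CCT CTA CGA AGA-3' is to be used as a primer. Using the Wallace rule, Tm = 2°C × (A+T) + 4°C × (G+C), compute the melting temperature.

36°C

Base counts: T=2, C=4, G=2, A=4
AT pairs contribute 6, GC pairs contribute 6.
Tm = 2(6) + 4(6) = 12 + 24 = 36°C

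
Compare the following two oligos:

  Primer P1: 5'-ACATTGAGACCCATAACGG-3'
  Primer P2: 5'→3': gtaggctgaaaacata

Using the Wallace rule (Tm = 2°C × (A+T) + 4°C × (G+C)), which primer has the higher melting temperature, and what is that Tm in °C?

Primer P1: A+T=10, G+C=9 → Tm = 2(10)+4(9) = 56°C
Primer P2: A+T=10, G+C=6 → Tm = 2(10)+4(6) = 44°C
56°C vs 44°C → primer P1 is higher.

Primer P1, 56°C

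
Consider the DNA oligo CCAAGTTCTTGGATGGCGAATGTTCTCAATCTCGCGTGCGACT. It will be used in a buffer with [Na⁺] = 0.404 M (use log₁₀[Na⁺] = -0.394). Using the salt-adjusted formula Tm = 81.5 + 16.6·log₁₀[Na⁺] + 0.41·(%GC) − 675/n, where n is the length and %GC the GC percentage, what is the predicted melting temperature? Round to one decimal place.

Length n = 43. Counting bases: T=13, G=11, A=8, C=11
G+C = 22, so %GC = 22/43 × 100 = 51.163%
Salt term: 16.6 × (-0.394) = -6.54
GC term: 0.41 × 51.163 = 20.977; length term: −675/43 = −15.698
Tm = 81.5 + (-6.54) + 20.977 − 15.698 = 80.239 → 80.2°C

80.2°C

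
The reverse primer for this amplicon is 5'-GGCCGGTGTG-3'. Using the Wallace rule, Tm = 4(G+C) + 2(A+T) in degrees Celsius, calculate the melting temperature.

36°C

Counting bases: A=0, T=2, G=6, C=2
A+T = 2, G+C = 8
Tm = 4·8 + 2·2 = 32 + 4 = 36°C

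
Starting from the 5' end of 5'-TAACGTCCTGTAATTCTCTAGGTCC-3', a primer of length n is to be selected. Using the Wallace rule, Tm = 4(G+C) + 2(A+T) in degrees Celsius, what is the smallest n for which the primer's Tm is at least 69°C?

First 24 bases: TAACGTCCTGTAATTCTCTAGGTC → Tm = 68°C (< 69°C)
First 25 bases: TAACGTCCTGTAATTCTCTAGGTCC → Tm = 72°C (≥ 69°C)
Since every base adds ≥2°C, Tm only increases with n, so the threshold is first crossed at n = 25.

n = 25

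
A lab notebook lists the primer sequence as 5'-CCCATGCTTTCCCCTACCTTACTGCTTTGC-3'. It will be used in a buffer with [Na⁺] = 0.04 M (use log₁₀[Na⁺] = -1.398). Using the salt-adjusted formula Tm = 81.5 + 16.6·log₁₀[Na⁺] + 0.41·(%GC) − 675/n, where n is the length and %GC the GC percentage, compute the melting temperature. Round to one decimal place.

Length n = 30. Counting bases: G=3, A=3, C=13, T=11
G+C = 16, so %GC = 16/30 × 100 = 53.333%
Salt term: 16.6 × (-1.398) = -23.207
GC term: 0.41 × 53.333 = 21.867; length term: −675/30 = −22.5
Tm = 81.5 + (-23.207) + 21.867 − 22.5 = 57.66 → 57.7°C

57.7°C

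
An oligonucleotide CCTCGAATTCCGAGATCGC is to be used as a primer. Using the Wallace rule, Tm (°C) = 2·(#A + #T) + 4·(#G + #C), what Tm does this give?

Scanning the sequence gives A=4, C=7, G=4, T=4.
A+T = 8, G+C = 11
Tm = 4·11 + 2·8 = 44 + 16 = 60°C

60°C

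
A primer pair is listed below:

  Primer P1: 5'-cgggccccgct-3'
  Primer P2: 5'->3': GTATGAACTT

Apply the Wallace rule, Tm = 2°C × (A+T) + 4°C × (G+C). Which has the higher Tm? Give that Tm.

Primer P1: A+T=1, G+C=10 → Tm = 2(1)+4(10) = 42°C
Primer P2: A+T=7, G+C=3 → Tm = 2(7)+4(3) = 26°C
42°C vs 26°C → primer P1 is higher.

Primer P1, 42°C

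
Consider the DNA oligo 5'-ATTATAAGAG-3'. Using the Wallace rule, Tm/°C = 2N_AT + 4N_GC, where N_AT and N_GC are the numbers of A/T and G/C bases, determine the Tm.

24°C

Base counts: T=3, A=5, C=0, G=2
So N_AT = 8 and N_GC = 2.
Tm = 2×8 + 4×2 = 24°C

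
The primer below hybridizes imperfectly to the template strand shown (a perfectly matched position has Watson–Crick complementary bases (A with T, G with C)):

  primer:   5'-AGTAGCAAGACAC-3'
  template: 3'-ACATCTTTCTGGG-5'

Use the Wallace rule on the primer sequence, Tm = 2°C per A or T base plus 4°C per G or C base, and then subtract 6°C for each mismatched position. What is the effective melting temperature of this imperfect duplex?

Primer base counts: A=6, T=1, G=3, C=3 → A+T=7, G+C=6
Perfect-match Tm = 2(7) + 4(6) = 14 + 24 = 38°C
Mismatches (positions where the bases are not complementary): 3 (at positions 1, 6, 12)
Effective Tm = 38 − 3×6 = 38 − 18 = 20°C

20°C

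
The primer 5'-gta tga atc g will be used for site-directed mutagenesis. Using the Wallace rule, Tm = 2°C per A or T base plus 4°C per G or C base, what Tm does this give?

28°C

T=3, G=3, C=1, A=3
AT pairs contribute 6, GC pairs contribute 4.
Tm = 2(6) + 4(4) = 12 + 16 = 28°C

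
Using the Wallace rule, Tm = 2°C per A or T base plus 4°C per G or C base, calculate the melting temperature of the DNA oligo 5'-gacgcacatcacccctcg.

60°C

Scanning the sequence gives T=2, C=9, G=3, A=4.
So N_AT = 6 and N_GC = 12.
Tm = 2(6) + 4(12) = 12 + 48 = 60°C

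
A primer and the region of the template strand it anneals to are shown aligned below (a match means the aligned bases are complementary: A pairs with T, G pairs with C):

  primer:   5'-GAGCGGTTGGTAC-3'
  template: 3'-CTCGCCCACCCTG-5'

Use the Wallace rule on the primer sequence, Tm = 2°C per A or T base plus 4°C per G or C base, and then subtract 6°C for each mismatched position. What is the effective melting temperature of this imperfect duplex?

Primer base counts: A=2, T=3, G=6, C=2 → A+T=5, G+C=8
Perfect-match Tm = 2(5) + 4(8) = 10 + 32 = 42°C
Mismatches (positions where the bases are not complementary): 2 (at positions 7, 11)
Effective Tm = 42 − 2×6 = 42 − 12 = 30°C

30°C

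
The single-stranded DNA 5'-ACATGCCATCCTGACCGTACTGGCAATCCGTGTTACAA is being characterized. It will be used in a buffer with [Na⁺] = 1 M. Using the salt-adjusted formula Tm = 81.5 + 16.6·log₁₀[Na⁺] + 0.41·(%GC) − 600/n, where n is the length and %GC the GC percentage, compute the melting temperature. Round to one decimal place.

Length n = 38. Counting bases: G=7, C=12, A=10, T=9
G+C = 19, so %GC = 19/38 × 100 = 50%
Salt term: 16.6 × (0) = 0
GC term: 0.41 × 50 = 20.5; length term: −600/38 = −15.789
Tm = 81.5 + (0) + 20.5 − 15.789 = 86.211 → 86.2°C

86.2°C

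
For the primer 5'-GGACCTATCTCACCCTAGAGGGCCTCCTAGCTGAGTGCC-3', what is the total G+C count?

24

Counting bases: G=10, T=8, C=14, A=7
Total G or C: 10 + 14 = 24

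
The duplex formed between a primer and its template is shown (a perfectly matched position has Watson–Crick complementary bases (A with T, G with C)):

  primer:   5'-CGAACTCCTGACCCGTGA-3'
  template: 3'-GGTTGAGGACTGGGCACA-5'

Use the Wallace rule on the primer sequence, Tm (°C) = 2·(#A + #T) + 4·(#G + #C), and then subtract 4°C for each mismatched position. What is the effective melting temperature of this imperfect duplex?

50°C

Primer base counts: A=4, T=3, G=4, C=7 → A+T=7, G+C=11
Perfect-match Tm = 2(7) + 4(11) = 14 + 44 = 58°C
Mismatches (positions where the bases are not complementary): 2 (at positions 2, 18)
Effective Tm = 58 − 2×4 = 58 − 8 = 50°C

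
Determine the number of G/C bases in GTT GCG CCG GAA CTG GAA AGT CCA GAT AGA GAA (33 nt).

Base counts: A=11, G=11, T=5, C=6
Total G or C: 11 + 6 = 17

17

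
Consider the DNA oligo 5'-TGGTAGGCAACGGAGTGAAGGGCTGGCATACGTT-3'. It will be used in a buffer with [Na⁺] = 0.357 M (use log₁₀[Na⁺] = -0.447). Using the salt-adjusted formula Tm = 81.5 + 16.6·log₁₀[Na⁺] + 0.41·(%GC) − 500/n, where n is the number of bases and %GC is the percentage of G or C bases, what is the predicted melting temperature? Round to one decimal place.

82.3°C

Length n = 34. Base counts: A=8, C=5, T=7, G=14
G+C = 19, so %GC = 19/34 × 100 = 55.882%
Salt term: 16.6 × (-0.447) = -7.42
GC term: 0.41 × 55.882 = 22.912; length term: −500/34 = −14.706
Tm = 81.5 + (-7.42) + 22.912 − 14.706 = 82.286 → 82.3°C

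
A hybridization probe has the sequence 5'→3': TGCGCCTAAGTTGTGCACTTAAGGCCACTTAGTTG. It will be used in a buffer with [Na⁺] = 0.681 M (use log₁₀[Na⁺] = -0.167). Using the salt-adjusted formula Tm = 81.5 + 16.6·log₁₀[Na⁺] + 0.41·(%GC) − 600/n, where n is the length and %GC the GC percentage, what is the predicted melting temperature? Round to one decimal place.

Length n = 35. Base counts: A=7, C=8, T=11, G=9
G+C = 17, so %GC = 17/35 × 100 = 48.571%
Salt term: 16.6 × (-0.167) = -2.772
GC term: 0.41 × 48.571 = 19.914; length term: −600/35 = −17.143
Tm = 81.5 + (-2.772) + 19.914 − 17.143 = 81.499 → 81.5°C

81.5°C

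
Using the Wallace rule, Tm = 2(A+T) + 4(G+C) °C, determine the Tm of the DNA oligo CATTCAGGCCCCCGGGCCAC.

70°C

Scanning the sequence gives T=2, C=10, G=5, A=3.
AT pairs contribute 5, GC pairs contribute 15.
Tm = 4·15 + 2·5 = 60 + 10 = 70°C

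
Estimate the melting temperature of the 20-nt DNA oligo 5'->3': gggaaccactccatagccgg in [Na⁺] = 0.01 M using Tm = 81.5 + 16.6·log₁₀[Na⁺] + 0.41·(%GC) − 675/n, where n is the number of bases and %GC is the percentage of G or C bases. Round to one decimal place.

Length n = 20. Base counts: A=5, T=2, G=6, C=7
G+C = 13, so %GC = 13/20 × 100 = 65%
Salt term: 16.6 × (-2) = -33.2
GC term: 0.41 × 65 = 26.65; length term: −675/20 = −33.75
Tm = 81.5 + (-33.2) + 26.65 − 33.75 = 41.2 → 41.2°C

41.2°C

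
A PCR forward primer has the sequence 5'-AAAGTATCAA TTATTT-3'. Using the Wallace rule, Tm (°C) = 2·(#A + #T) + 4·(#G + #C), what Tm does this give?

36°C

Scanning the sequence gives A=7, T=7, G=1, C=1.
So N_AT = 14 and N_GC = 2.
Tm = 2(14) + 4(2) = 28 + 8 = 36°C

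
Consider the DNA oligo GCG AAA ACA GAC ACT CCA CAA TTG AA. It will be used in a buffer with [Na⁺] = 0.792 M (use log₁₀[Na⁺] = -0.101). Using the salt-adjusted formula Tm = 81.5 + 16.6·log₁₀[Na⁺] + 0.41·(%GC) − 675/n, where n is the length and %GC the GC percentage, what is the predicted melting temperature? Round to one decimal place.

71.2°C

Length n = 26. Counting bases: C=7, G=4, T=3, A=12
G+C = 11, so %GC = 11/26 × 100 = 42.308%
Salt term: 16.6 × (-0.101) = -1.677
GC term: 0.41 × 42.308 = 17.346; length term: −675/26 = −25.962
Tm = 81.5 + (-1.677) + 17.346 − 25.962 = 71.207 → 71.2°C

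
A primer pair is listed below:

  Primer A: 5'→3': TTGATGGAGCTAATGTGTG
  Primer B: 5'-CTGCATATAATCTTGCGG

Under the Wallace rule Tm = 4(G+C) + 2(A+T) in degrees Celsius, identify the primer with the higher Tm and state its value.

Primer A, 54°C

Primer A: A+T=11, G+C=8 → Tm = 2(11)+4(8) = 54°C
Primer B: A+T=10, G+C=8 → Tm = 2(10)+4(8) = 52°C
54°C vs 52°C → primer A is higher.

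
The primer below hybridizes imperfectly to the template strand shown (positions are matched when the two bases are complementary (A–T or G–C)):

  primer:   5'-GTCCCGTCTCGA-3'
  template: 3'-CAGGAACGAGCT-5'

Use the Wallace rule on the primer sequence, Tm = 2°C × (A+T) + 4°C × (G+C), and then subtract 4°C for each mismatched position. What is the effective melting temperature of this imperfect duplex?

Primer base counts: A=1, T=3, G=3, C=5 → A+T=4, G+C=8
Perfect-match Tm = 2(4) + 4(8) = 8 + 32 = 40°C
Mismatches (positions where the bases are not complementary): 3 (at positions 5, 6, 7)
Effective Tm = 40 − 3×4 = 40 − 12 = 28°C

28°C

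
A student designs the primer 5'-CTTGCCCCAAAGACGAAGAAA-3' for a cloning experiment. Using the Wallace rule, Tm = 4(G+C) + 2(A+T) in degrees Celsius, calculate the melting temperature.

Scanning the sequence gives C=6, T=2, G=4, A=9.
AT pairs contribute 11, GC pairs contribute 10.
Tm = 2(11) + 4(10) = 22 + 40 = 62°C

62°C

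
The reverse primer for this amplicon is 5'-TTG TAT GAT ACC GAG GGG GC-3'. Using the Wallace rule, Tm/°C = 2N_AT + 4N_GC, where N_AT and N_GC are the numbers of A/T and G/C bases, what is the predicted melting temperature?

62°C

Base counts: G=8, A=4, C=3, T=5
So N_AT = 9 and N_GC = 11.
Tm = 2(9) + 4(11) = 18 + 44 = 62°C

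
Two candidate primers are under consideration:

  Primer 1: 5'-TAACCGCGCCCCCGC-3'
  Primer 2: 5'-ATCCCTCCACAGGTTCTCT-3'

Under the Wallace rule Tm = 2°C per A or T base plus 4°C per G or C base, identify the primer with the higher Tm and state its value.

Primer 2, 58°C

Primer 1: A+T=3, G+C=12 → Tm = 2(3)+4(12) = 54°C
Primer 2: A+T=9, G+C=10 → Tm = 2(9)+4(10) = 58°C
54°C vs 58°C → primer 2 is higher.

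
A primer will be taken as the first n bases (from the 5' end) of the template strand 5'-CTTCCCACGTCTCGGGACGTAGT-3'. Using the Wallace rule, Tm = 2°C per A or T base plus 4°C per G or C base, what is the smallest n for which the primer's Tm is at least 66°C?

n = 20

First 19 bases: CTTCCCACGTCTCGGGACG → Tm = 64°C (< 66°C)
First 20 bases: CTTCCCACGTCTCGGGACGT → Tm = 66°C (≥ 66°C)
Each additional base adds 2°C (A/T) or 4°C (G/C), so Tm is non-decreasing in n; n = 20 is the first length to reach 66°C.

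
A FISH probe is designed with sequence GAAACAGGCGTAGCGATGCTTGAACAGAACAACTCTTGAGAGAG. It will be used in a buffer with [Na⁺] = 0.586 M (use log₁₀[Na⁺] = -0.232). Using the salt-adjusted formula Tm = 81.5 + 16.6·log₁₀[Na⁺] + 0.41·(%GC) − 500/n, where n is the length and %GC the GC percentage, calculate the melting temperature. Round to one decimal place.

Length n = 44. Base counts: A=16, T=7, G=13, C=8
G+C = 21, so %GC = 21/44 × 100 = 47.727%
Salt term: 16.6 × (-0.232) = -3.851
GC term: 0.41 × 47.727 = 19.568; length term: −500/44 = −11.364
Tm = 81.5 + (-3.851) + 19.568 − 11.364 = 85.853 → 85.9°C

85.9°C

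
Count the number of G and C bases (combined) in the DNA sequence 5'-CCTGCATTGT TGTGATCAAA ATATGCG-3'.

Scanning the sequence gives G=6, C=5, A=7, T=9.
Total G or C: 6 + 5 = 11

11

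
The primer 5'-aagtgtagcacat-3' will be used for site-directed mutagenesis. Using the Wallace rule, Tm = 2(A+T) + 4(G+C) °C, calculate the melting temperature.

36°C

Base counts: T=3, A=5, G=3, C=2
So N_AT = 8 and N_GC = 5.
Tm = 2(8) + 4(5) = 16 + 20 = 36°C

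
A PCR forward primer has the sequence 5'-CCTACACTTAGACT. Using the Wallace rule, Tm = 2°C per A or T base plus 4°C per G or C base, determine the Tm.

Base counts: G=1, T=4, C=5, A=4
AT pairs contribute 8, GC pairs contribute 6.
Tm = 2×8 + 4×6 = 40°C

40°C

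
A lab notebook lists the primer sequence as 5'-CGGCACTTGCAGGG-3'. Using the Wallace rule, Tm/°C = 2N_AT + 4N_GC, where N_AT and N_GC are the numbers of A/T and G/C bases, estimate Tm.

Base counts: A=2, G=6, T=2, C=4
AT pairs contribute 4, GC pairs contribute 10.
Tm = 2×4 + 4×10 = 48°C

48°C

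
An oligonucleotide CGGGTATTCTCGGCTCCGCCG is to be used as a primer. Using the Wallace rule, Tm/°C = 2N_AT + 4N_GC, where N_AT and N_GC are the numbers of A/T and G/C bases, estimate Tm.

Scanning the sequence gives G=7, A=1, C=8, T=5.
So N_AT = 6 and N_GC = 15.
Tm = 4·15 + 2·6 = 60 + 12 = 72°C

72°C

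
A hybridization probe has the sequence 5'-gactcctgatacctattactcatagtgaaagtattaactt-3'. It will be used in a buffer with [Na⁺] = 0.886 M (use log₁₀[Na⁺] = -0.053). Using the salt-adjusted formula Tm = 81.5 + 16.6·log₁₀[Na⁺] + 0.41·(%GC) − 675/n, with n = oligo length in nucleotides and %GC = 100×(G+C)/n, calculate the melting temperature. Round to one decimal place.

Length n = 40. Base counts: T=14, A=13, G=5, C=8
G+C = 13, so %GC = 13/40 × 100 = 32.5%
Salt term: 16.6 × (-0.053) = -0.88
GC term: 0.41 × 32.5 = 13.325; length term: −675/40 = −16.875
Tm = 81.5 + (-0.88) + 13.325 − 16.875 = 77.07 → 77.1°C

77.1°C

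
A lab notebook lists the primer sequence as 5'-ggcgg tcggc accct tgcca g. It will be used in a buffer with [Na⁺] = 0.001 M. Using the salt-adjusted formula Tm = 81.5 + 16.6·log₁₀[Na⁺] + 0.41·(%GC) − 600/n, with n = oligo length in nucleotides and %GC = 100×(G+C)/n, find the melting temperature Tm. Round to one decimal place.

34.4°C

Length n = 21. Scanning the sequence gives G=8, T=3, A=2, C=8.
G+C = 16, so %GC = 16/21 × 100 = 76.19%
Salt term: 16.6 × (-3) = -49.8
GC term: 0.41 × 76.19 = 31.238; length term: −600/21 = −28.571
Tm = 81.5 + (-49.8) + 31.238 − 28.571 = 34.367 → 34.4°C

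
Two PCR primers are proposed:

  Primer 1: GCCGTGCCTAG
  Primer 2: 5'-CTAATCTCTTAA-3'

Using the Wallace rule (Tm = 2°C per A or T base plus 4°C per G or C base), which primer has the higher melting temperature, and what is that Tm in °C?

Primer 1, 38°C

Primer 1: A+T=3, G+C=8 → Tm = 2(3)+4(8) = 38°C
Primer 2: A+T=9, G+C=3 → Tm = 2(9)+4(3) = 30°C
38°C vs 30°C → primer 1 is higher.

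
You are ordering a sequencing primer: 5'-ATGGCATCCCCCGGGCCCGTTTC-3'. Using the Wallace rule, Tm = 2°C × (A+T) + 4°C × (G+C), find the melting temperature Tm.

78°C

Scanning the sequence gives G=6, T=5, C=10, A=2.
A+T = 7, G+C = 16
Tm = 2(7) + 4(16) = 14 + 64 = 78°C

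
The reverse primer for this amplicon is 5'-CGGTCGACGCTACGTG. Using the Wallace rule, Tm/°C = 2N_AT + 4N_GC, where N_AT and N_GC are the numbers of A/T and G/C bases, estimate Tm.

54°C

G=6, T=3, C=5, A=2
So N_AT = 5 and N_GC = 11.
Tm = 2(5) + 4(11) = 10 + 44 = 54°C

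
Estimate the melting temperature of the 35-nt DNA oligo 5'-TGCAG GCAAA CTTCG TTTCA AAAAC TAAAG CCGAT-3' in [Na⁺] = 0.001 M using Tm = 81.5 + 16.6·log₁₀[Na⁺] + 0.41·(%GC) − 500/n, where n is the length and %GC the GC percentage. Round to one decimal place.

Length n = 35. A=13, G=6, C=8, T=8
G+C = 14, so %GC = 14/35 × 100 = 40%
Salt term: 16.6 × (-3) = -49.8
GC term: 0.41 × 40 = 16.4; length term: −500/35 = −14.286
Tm = 81.5 + (-49.8) + 16.4 − 14.286 = 33.814 → 33.8°C

33.8°C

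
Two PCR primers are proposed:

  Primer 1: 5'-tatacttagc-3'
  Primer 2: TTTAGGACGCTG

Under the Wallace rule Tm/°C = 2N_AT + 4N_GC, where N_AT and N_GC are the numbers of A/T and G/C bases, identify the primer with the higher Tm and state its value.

Primer 2, 36°C

Primer 1: A+T=7, G+C=3 → Tm = 2(7)+4(3) = 26°C
Primer 2: A+T=6, G+C=6 → Tm = 2(6)+4(6) = 36°C
26°C vs 36°C → primer 2 is higher.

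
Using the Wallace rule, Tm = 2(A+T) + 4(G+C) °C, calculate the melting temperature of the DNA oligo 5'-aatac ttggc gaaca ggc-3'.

Scanning the sequence gives A=6, G=5, T=3, C=4.
A+T = 9, G+C = 9
Tm = 2×9 + 4×9 = 54°C

54°C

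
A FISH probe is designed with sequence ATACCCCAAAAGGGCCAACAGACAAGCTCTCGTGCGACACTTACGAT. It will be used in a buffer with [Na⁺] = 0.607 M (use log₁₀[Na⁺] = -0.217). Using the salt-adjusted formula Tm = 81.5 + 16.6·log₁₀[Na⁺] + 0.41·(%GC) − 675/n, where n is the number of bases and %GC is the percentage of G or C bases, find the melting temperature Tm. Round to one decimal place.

84.5°C

Length n = 47. T=7, G=9, A=16, C=15
G+C = 24, so %GC = 24/47 × 100 = 51.064%
Salt term: 16.6 × (-0.217) = -3.602
GC term: 0.41 × 51.064 = 20.936; length term: −675/47 = −14.362
Tm = 81.5 + (-3.602) + 20.936 − 14.362 = 84.472 → 84.5°C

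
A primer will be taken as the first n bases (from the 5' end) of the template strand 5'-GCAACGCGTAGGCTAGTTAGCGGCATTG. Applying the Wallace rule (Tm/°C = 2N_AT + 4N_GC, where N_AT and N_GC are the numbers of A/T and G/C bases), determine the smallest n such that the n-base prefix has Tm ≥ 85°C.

n = 28

First 27 bases: GCAACGCGTAGGCTAGTTAGCGGCATT → Tm = 84°C (< 85°C)
First 28 bases: GCAACGCGTAGGCTAGTTAGCGGCATTG → Tm = 88°C (≥ 85°C)
Since every base adds ≥2°C, Tm only increases with n, so the threshold is first crossed at n = 28.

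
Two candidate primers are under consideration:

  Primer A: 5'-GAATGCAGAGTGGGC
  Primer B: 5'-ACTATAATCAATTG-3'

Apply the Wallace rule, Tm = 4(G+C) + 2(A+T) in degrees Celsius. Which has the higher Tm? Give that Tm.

Primer A: A+T=6, G+C=9 → Tm = 2(6)+4(9) = 48°C
Primer B: A+T=11, G+C=3 → Tm = 2(11)+4(3) = 34°C
48°C vs 34°C → primer A is higher.

Primer A, 48°C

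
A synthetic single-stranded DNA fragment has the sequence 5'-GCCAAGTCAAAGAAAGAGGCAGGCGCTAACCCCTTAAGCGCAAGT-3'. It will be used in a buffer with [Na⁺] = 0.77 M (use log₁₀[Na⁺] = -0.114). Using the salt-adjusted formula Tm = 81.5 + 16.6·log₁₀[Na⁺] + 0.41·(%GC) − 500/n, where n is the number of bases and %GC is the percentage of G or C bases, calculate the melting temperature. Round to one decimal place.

Length n = 45. Base counts: G=12, A=16, C=12, T=5
G+C = 24, so %GC = 24/45 × 100 = 53.333%
Salt term: 16.6 × (-0.114) = -1.892
GC term: 0.41 × 53.333 = 21.867; length term: −500/45 = −11.111
Tm = 81.5 + (-1.892) + 21.867 − 11.111 = 90.364 → 90.4°C

90.4°C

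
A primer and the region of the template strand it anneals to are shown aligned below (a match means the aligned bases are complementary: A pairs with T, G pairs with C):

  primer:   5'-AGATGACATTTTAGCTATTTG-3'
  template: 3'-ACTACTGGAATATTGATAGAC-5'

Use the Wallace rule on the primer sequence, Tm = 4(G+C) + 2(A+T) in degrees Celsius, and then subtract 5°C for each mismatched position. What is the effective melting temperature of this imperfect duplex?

29°C

Primer base counts: A=6, T=9, G=4, C=2 → A+T=15, G+C=6
Perfect-match Tm = 2(15) + 4(6) = 30 + 24 = 54°C
Mismatches (positions where the bases are not complementary): 5 (at positions 1, 8, 11, 14, 19)
Effective Tm = 54 − 5×5 = 54 − 25 = 29°C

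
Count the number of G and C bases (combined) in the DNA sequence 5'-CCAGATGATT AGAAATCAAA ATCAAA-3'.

Base counts: A=14, T=5, G=3, C=4
Total G or C: 3 + 4 = 7

7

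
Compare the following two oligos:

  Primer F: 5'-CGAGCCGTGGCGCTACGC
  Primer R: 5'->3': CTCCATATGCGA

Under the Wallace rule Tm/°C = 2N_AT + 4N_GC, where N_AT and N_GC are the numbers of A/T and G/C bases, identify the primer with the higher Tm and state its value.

Primer F, 64°C

Primer F: A+T=4, G+C=14 → Tm = 2(4)+4(14) = 64°C
Primer R: A+T=6, G+C=6 → Tm = 2(6)+4(6) = 36°C
64°C vs 36°C → primer F is higher.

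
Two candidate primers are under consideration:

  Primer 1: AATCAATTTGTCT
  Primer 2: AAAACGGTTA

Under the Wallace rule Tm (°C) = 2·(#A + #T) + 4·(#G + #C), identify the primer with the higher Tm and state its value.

Primer 1: A+T=10, G+C=3 → Tm = 2(10)+4(3) = 32°C
Primer 2: A+T=7, G+C=3 → Tm = 2(7)+4(3) = 26°C
32°C vs 26°C → primer 1 is higher.

Primer 1, 32°C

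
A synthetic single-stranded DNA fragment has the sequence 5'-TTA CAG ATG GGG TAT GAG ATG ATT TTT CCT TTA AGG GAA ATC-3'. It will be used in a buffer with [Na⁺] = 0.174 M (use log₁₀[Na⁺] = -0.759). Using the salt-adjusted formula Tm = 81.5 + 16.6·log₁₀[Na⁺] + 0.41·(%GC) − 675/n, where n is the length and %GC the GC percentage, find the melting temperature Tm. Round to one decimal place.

67.5°C

Length n = 42. Base counts: C=4, T=15, A=12, G=11
G+C = 15, so %GC = 15/42 × 100 = 35.714%
Salt term: 16.6 × (-0.759) = -12.599
GC term: 0.41 × 35.714 = 14.643; length term: −675/42 = −16.071
Tm = 81.5 + (-12.599) + 14.643 − 16.071 = 67.473 → 67.5°C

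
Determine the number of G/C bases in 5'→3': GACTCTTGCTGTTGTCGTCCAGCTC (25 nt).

Counting bases: A=2, T=9, C=8, G=6
G+C = 6 + 8 = 14

14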